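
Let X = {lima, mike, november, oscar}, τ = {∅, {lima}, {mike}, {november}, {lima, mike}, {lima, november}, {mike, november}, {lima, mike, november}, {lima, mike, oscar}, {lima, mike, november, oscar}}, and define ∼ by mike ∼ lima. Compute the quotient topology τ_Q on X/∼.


X/∼ = {[lima=mike], [november], [oscar]}; |τ_Q| = 6.

Equivalence classes: [lima=mike], [november], [oscar].
Quotient map π: X → X/∼ sends lima ↦ [lima=mike], mike ↦ [lima=mike], november ↦ [november], oscar ↦ [oscar].
For each subset V ⊆ X/∼, compute π^{-1}(V) ⊆ X and check whether π^{-1}(V) ∈ τ. V is open in τ_Q iff π^{-1}(V) ∈ τ.
  V = {}: π^{-1}(V) = ∅ ∈ τ ✓.
  V = {[lima=mike]}: π^{-1}(V) = {lima, mike} ∈ τ ✓.
  V = {[november]}: π^{-1}(V) = {november} ∈ τ ✓.
  V = {[lima=mike], [november]}: π^{-1}(V) = {lima, mike, november} ∈ τ ✓.
  V = {[oscar]}: π^{-1}(V) = {oscar} ∉ τ ✗.
  V = {[lima=mike], [oscar]}: π^{-1}(V) = {lima, mike, oscar} ∈ τ ✓.
  V = {[november], [oscar]}: π^{-1}(V) = {november, oscar} ∉ τ ✗.
  V = {[lima=mike], [november], [oscar]}: π^{-1}(V) = {lima, mike, november, oscar} ∈ τ ✓.
Open sets in the quotient: τ_Q = {{}, {[lima=mike]}, {[november]}, {[lima=mike], [november]}, {[lima=mike], [oscar]}, {[lima=mike], [november], [oscar]}} (6 elements).


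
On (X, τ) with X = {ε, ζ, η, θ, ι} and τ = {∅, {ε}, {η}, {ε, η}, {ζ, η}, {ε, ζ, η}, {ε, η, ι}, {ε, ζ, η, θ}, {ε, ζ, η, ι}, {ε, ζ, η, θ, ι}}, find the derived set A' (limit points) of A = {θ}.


A' = ∅

For each x ∈ X, list the open sets U ∈ τ with x ∈ U, then check whether U ∩ (A ∖ {x}) ≠ ∅ for every such U.
  x = ε: open {ε} ∋ x has {ε} ∩ (A ∖ {ε}) = ∅, so x is NOT a limit point.
  x = ζ: open {ζ, η} ∋ x has {ζ, η} ∩ (A ∖ {ζ}) = ∅, so x is NOT a limit point.
  x = η: open {η} ∋ x has {η} ∩ (A ∖ {η}) = ∅, so x is NOT a limit point.
  x = θ: open {ε, ζ, η, θ} ∋ x has {ε, ζ, η, θ} ∩ (A ∖ {θ}) = ∅, so x is NOT a limit point.
  x = ι: open {ε, η, ι} ∋ x has {ε, η, ι} ∩ (A ∖ {ι}) = ∅, so x is NOT a limit point.
Collecting: A' = ∅.


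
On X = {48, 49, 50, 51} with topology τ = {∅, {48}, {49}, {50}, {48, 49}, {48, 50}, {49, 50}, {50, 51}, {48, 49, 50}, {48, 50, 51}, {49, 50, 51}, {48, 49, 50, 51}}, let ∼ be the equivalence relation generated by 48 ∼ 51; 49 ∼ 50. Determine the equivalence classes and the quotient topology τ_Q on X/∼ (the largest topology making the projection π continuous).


X/∼ = {[48=51], [49=50]}; |τ_Q| = 3.

Equivalence classes: [48=51], [49=50].
Quotient map π: X → X/∼ sends 48 ↦ [48=51], 49 ↦ [49=50], 50 ↦ [49=50], 51 ↦ [48=51].
For each subset V ⊆ X/∼, compute π^{-1}(V) ⊆ X and check whether π^{-1}(V) ∈ τ. V is open in τ_Q iff π^{-1}(V) ∈ τ.
  V = {}: π^{-1}(V) = ∅ ∈ τ ✓.
  V = {[48=51]}: π^{-1}(V) = {48, 51} ∉ τ ✗.
  V = {[49=50]}: π^{-1}(V) = {49, 50} ∈ τ ✓.
  V = {[48=51], [49=50]}: π^{-1}(V) = {48, 49, 50, 51} ∈ τ ✓.
Open sets in the quotient: τ_Q = {{}, {[49=50]}, {[48=51], [49=50]}} (3 elements).


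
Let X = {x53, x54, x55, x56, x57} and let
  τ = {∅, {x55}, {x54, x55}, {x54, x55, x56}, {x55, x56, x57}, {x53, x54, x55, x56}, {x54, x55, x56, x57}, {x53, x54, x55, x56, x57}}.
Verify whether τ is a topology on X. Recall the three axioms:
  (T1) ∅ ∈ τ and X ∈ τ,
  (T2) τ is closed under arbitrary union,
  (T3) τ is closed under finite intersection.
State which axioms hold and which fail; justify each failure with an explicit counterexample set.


τ is NOT a topology on X.

Axiom (T1): ∅ ∈ τ? Yes; X ∈ τ? Yes.
Axiom (T2/T3): check pairwise unions and intersections of members of τ.
Counterexample for (T3): {x54, x55, x56} ∩ {x55, x56, x57} = {x55, x56} ∉ τ. Therefore τ is NOT a topology.


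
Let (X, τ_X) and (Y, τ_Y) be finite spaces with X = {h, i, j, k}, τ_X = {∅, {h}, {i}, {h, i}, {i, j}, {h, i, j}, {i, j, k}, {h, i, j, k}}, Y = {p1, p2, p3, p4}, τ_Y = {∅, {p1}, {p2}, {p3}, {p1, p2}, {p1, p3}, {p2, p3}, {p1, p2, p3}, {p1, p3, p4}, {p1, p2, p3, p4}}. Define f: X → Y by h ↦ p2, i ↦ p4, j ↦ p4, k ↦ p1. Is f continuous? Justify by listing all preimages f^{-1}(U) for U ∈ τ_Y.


f is NOT continuous.

Compute f^{-1}(U) for each U ∈ τ_Y:
  U = ∅: f^{-1}(U) = ∅ ∈ τ_X ✓.
  U = {p1}: f^{-1}(U) = {k} ∉ τ_X ✗.
  U = {p2}: f^{-1}(U) = {h} ∈ τ_X ✓.
  U = {p3}: f^{-1}(U) = ∅ ∈ τ_X ✓.
  U = {p1, p2}: f^{-1}(U) = {h, k} ∉ τ_X ✗.
  U = {p1, p3}: f^{-1}(U) = {k} ∉ τ_X ✗.
  U = {p2, p3}: f^{-1}(U) = {h} ∈ τ_X ✓.
  U = {p1, p2, p3}: f^{-1}(U) = {h, k} ∉ τ_X ✗.
  U = {p1, p3, p4}: f^{-1}(U) = {i, j, k} ∈ τ_X ✓.
  U = {p1, p2, p3, p4}: f^{-1}(U) = {h, i, j, k} ∈ τ_X ✓.
Found U = {p1} with f^{-1}(U) = {k} not in τ_X. Therefore f is NOT continuous.


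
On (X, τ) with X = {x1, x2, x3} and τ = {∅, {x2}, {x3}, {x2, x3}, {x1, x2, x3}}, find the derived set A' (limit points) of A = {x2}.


A' = {x1}

For each x ∈ X, list the open sets U ∈ τ with x ∈ U, then check whether U ∩ (A ∖ {x}) ≠ ∅ for every such U.
  x = x1: opens ∋ x are {x1, x2, x3}; each meets A ∖ {x1}, so x IS a limit point.
  x = x2: open {x2} ∋ x has {x2} ∩ (A ∖ {x2}) = ∅, so x is NOT a limit point.
  x = x3: open {x3} ∋ x has {x3} ∩ (A ∖ {x3}) = ∅, so x is NOT a limit point.
Collecting: A' = {x1}.


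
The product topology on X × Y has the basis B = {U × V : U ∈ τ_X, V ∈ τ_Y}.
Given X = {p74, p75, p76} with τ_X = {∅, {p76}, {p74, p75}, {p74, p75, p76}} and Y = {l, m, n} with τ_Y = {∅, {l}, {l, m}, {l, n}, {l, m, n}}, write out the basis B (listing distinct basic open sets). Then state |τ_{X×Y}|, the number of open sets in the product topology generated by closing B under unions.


Basis B = {∅ × ∅, {p76} × {l}, {p74, p75} × {l}, {p76} × {l, m}, {p76} × {l, n}, {p74, p75, p76} × {l}, {p76} × {l, m, n}, {p74, p75} × {l, m}, {p74, p75} × {l, n}, {p74, p75} × {l, m, n}, {p74, p75, p76} × {l, m}, {p74, p75, p76} × {l, n}, {p74, p75, p76} × {l, m, n}}; |τ_{X×Y}| = 25.

Enumerate products U × V with U ∈ τ_X, V ∈ τ_Y (deduplicated):
  ∅ × ∅ = {} (∅)
  {p76} × {l} = {(p76,l)}
  {p74, p75} × {l} = {(p74,l), (p75,l)}
  {p76} × {l, m} = {(p76,l), (p76,m)}
  {p76} × {l, n} = {(p76,l), (p76,n)}
  {p74, p75, p76} × {l} = {(p74,l), (p75,l), (p76,l)}
  {p76} × {l, m, n} = {(p76,l), (p76,m), (p76,n)}
  {p74, p75} × {l, m} = {(p74,l), (p74,m), (p75,l), (p75,m)}
  {p74, p75} × {l, n} = {(p74,l), (p74,n), (p75,l), (p75,n)}
  {p74, p75} × {l, m, n} = {(p74,l), (p74,m), (p74,n), (p75,l), (p75,m), (p75,n)}
  {p74, p75, p76} × {l, m} = {(p74,l), (p74,m), (p75,l), (p75,m), (p76,l), (p76,m)}
  {p74, p75, p76} × {l, n} = {(p74,l), (p74,n), (p75,l), (p75,n), (p76,l), (p76,n)}
  {p74, p75, p76} × {l, m, n} = {(p74,l), (p74,m), (p74,n), (p75,l), (p75,m), (p75,n), (p76,l), (p76,m), (p76,n)}
These 13 distinct sets form the basis B.
Close under arbitrary unions to get τ_{X×Y}; counting gives |τ_{X×Y}| = 25.


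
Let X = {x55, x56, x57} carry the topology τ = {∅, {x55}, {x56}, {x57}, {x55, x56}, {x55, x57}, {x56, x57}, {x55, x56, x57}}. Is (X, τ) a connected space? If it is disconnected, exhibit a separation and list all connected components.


(X, τ) is disconnected; components = [{x55}, {x56}, {x57}].

Find clopen sets (U ∈ τ with X ∖ U ∈ τ):
  U = ∅, X ∖ U = {x55, x56, x57} — both open, so U is clopen.
  U = {x55}, X ∖ U = {x56, x57} — both open, so U is clopen.
  U = {x56}, X ∖ U = {x55, x57} — both open, so U is clopen.
  U = {x57}, X ∖ U = {x55, x56} — both open, so U is clopen.
  U = {x55, x56}, X ∖ U = {x57} — both open, so U is clopen.
  U = {x55, x57}, X ∖ U = {x56} — both open, so U is clopen.
  U = {x56, x57}, X ∖ U = {x55} — both open, so U is clopen.
  U = {x55, x56, x57}, X ∖ U = ∅ — both open, so U is clopen.
Nontrivial clopen(s) exist: e.g. {x55, x56}. So (X, τ) is disconnected.
Compute connected components by grouping points that agree on all clopens:
  component: {x55}
  component: {x56}
  component: {x57}


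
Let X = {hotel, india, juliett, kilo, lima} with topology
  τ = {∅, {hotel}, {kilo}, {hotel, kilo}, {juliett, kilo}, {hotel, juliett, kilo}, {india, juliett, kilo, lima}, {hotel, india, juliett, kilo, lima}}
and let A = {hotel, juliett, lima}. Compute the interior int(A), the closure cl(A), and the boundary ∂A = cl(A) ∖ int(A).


int(A) = {hotel}, cl(A) = {hotel, india, juliett, lima}, ∂A = {india, juliett, lima}.

Closed sets in (X, τ) are complements of opens:
  closed(X, τ) = {∅, {hotel}, {india, lima}, {hotel, india, lima}, {india, juliett, lima}, {hotel, india, juliett, lima}, {india, juliett, kilo, lima}, {hotel, india, juliett, kilo, lima}}.
int(A) = ⋃ {U ∈ τ : U ⊆ A}. Opens contained in A: ∅, {hotel}.
Taking the union of these: int(A) = {hotel}.
cl(A) = ⋂ {C closed : A ⊆ C}. Closed sets containing A: {hotel, india, juliett, lima}, {hotel, india, juliett, kilo, lima}.
Intersecting these: cl(A) = {hotel, india, juliett, lima}.
∂A = cl(A) ∖ int(A) = {hotel, india, juliett, lima} ∖ {hotel} = {india, juliett, lima}.


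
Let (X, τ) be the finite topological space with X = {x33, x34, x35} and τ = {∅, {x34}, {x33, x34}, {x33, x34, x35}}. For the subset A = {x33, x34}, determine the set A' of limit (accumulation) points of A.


A' = {x33, x35}

For each x ∈ X, list the open sets U ∈ τ with x ∈ U, then check whether U ∩ (A ∖ {x}) ≠ ∅ for every such U.
  x = x33: opens ∋ x are {x33, x34}, {x33, x34, x35}; each meets A ∖ {x33}, so x IS a limit point.
  x = x34: open {x34} ∋ x has {x34} ∩ (A ∖ {x34}) = ∅, so x is NOT a limit point.
  x = x35: opens ∋ x are {x33, x34, x35}; each meets A ∖ {x35}, so x IS a limit point.
Collecting: A' = {x33, x35}.


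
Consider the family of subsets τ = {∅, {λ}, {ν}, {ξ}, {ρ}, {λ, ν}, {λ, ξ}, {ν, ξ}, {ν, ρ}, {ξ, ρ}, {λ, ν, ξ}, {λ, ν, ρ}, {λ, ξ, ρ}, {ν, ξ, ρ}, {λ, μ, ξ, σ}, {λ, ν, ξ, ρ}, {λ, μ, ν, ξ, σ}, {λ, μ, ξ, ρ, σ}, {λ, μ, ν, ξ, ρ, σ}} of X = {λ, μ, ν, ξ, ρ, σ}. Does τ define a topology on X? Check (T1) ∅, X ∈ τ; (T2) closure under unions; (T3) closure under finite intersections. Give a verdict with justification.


τ is NOT a topology on X.

Axiom (T1): ∅ ∈ τ? Yes; X ∈ τ? Yes.
Axiom (T2/T3): check pairwise unions and intersections of members of τ.
Counterexample for (T2): {λ} ∪ {ρ} = {λ, ρ} ∉ τ. Therefore τ is NOT a topology.


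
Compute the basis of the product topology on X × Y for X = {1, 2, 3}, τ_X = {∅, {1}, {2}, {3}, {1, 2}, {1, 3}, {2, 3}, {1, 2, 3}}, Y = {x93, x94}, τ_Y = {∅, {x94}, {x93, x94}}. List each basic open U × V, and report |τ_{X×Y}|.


Basis B = {∅ × ∅, {1} × {x94}, {2} × {x94}, {3} × {x94}, {1} × {x93, x94}, {1, 2} × {x94}, {1, 3} × {x94}, {2} × {x93, x94}, {2, 3} × {x94}, {3} × {x93, x94}, {1, 2, 3} × {x94}, {1, 2} × {x93, x94}, {1, 3} × {x93, x94}, {2, 3} × {x93, x94}, {1, 2, 3} × {x93, x94}}; |τ_{X×Y}| = 27.

Enumerate products U × V with U ∈ τ_X, V ∈ τ_Y (deduplicated):
  ∅ × ∅ = {} (∅)
  {1} × {x94} = {(1,x94)}
  {2} × {x94} = {(2,x94)}
  {3} × {x94} = {(3,x94)}
  {1} × {x93, x94} = {(1,x93), (1,x94)}
  {1, 2} × {x94} = {(1,x94), (2,x94)}
  {1, 3} × {x94} = {(1,x94), (3,x94)}
  {2} × {x93, x94} = {(2,x93), (2,x94)}
  {2, 3} × {x94} = {(2,x94), (3,x94)}
  {3} × {x93, x94} = {(3,x93), (3,x94)}
  {1, 2, 3} × {x94} = {(1,x94), (2,x94), (3,x94)}
  {1, 2} × {x93, x94} = {(1,x93), (1,x94), (2,x93), (2,x94)}
  {1, 3} × {x93, x94} = {(1,x93), (1,x94), (3,x93), (3,x94)}
  {2, 3} × {x93, x94} = {(2,x93), (2,x94), (3,x93), (3,x94)}
  {1, 2, 3} × {x93, x94} = {(1,x93), (1,x94), (2,x93), (2,x94), (3,x93), (3,x94)}
These 15 distinct sets form the basis B.
Close under arbitrary unions to get τ_{X×Y}; counting gives |τ_{X×Y}| = 27.


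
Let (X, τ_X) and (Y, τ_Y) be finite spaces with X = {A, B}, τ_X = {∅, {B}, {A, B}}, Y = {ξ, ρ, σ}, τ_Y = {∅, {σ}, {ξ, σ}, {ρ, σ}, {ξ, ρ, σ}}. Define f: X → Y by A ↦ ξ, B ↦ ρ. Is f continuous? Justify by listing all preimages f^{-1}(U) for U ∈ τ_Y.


f is NOT continuous.

Compute f^{-1}(U) for each U ∈ τ_Y:
  U = ∅: f^{-1}(U) = ∅ ∈ τ_X ✓.
  U = {σ}: f^{-1}(U) = ∅ ∈ τ_X ✓.
  U = {ξ, σ}: f^{-1}(U) = {A} ∉ τ_X ✗.
  U = {ρ, σ}: f^{-1}(U) = {B} ∈ τ_X ✓.
  U = {ξ, ρ, σ}: f^{-1}(U) = {A, B} ∈ τ_X ✓.
Found U = {ξ, σ} with f^{-1}(U) = {A} not in τ_X. Therefore f is NOT continuous.


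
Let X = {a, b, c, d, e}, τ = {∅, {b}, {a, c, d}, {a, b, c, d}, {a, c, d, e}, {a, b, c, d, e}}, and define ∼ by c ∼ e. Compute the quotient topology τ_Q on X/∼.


X/∼ = {[a], [b], [c=e], [d]}; |τ_Q| = 4.

Equivalence classes: [a], [b], [c=e], [d].
Quotient map π: X → X/∼ sends a ↦ [a], b ↦ [b], c ↦ [c=e], d ↦ [d], e ↦ [c=e].
For each subset V ⊆ X/∼, compute π^{-1}(V) ⊆ X and check whether π^{-1}(V) ∈ τ. V is open in τ_Q iff π^{-1}(V) ∈ τ.
  V = {}: π^{-1}(V) = ∅ ∈ τ ✓.
  V = {[a]}: π^{-1}(V) = {a} ∉ τ ✗.
  V = {[b]}: π^{-1}(V) = {b} ∈ τ ✓.
  V = {[a], [b]}: π^{-1}(V) = {a, b} ∉ τ ✗.
  V = {[c=e]}: π^{-1}(V) = {c, e} ∉ τ ✗.
  V = {[a], [c=e]}: π^{-1}(V) = {a, c, e} ∉ τ ✗.
  V = {[b], [c=e]}: π^{-1}(V) = {b, c, e} ∉ τ ✗.
  V = {[a], [b], [c=e]}: π^{-1}(V) = {a, b, c, e} ∉ τ ✗.
  V = {[d]}: π^{-1}(V) = {d} ∉ τ ✗.
  V = {[a], [d]}: π^{-1}(V) = {a, d} ∉ τ ✗.
  V = {[b], [d]}: π^{-1}(V) = {b, d} ∉ τ ✗.
  V = {[a], [b], [d]}: π^{-1}(V) = {a, b, d} ∉ τ ✗.
  V = {[c=e], [d]}: π^{-1}(V) = {c, d, e} ∉ τ ✗.
  V = {[a], [c=e], [d]}: π^{-1}(V) = {a, c, d, e} ∈ τ ✓.
  V = {[b], [c=e], [d]}: π^{-1}(V) = {b, c, d, e} ∉ τ ✗.
  V = {[a], [b], [c=e], [d]}: π^{-1}(V) = {a, b, c, d, e} ∈ τ ✓.
Open sets in the quotient: τ_Q = {{}, {[b]}, {[a], [c=e], [d]}, {[a], [b], [c=e], [d]}} (4 elements).


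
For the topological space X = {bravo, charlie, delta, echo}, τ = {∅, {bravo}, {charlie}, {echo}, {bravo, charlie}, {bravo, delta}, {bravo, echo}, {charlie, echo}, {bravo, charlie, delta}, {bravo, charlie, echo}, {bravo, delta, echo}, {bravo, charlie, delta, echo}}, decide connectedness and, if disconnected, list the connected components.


(X, τ) is disconnected; components = [{charlie}, {echo}, {bravo, delta}].

Find clopen sets (U ∈ τ with X ∖ U ∈ τ):
  U = ∅, X ∖ U = {bravo, charlie, delta, echo} — both open, so U is clopen.
  U = {charlie}, X ∖ U = {bravo, delta, echo} — both open, so U is clopen.
  U = {echo}, X ∖ U = {bravo, charlie, delta} — both open, so U is clopen.
  U = {bravo, delta}, X ∖ U = {charlie, echo} — both open, so U is clopen.
  U = {charlie, echo}, X ∖ U = {bravo, delta} — both open, so U is clopen.
  U = {bravo, charlie, delta}, X ∖ U = {echo} — both open, so U is clopen.
  U = {bravo, delta, echo}, X ∖ U = {charlie} — both open, so U is clopen.
  U = {bravo, charlie, delta, echo}, X ∖ U = ∅ — both open, so U is clopen.
Nontrivial clopen(s) exist: e.g. {bravo, delta, echo}. So (X, τ) is disconnected.
Compute connected components by grouping points that agree on all clopens:
  component: {charlie}
  component: {echo}
  component: {bravo, delta}


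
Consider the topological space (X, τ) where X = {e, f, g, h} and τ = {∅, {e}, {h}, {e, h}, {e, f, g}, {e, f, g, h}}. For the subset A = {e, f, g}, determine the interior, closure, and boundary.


int(A) = {e, f, g}, cl(A) = {e, f, g}, ∂A = ∅.

Closed sets in (X, τ) are complements of opens:
  closed(X, τ) = {∅, {h}, {f, g}, {e, f, g}, {f, g, h}, {e, f, g, h}}.
int(A) = ⋃ {U ∈ τ : U ⊆ A}. Opens contained in A: ∅, {e}, {e, f, g}.
Taking the union of these: int(A) = {e, f, g}.
cl(A) = ⋂ {C closed : A ⊆ C}. Closed sets containing A: {e, f, g}, {e, f, g, h}.
Intersecting these: cl(A) = {e, f, g}.
∂A = cl(A) ∖ int(A) = {e, f, g} ∖ {e, f, g} = ∅.


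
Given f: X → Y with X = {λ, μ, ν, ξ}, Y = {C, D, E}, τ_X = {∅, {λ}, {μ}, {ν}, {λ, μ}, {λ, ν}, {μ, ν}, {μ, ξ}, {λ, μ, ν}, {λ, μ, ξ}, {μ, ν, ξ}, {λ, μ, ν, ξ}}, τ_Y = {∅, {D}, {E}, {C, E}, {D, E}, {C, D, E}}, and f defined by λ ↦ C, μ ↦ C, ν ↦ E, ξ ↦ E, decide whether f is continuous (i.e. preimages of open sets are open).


f is NOT continuous.

Compute f^{-1}(U) for each U ∈ τ_Y:
  U = ∅: f^{-1}(U) = ∅ ∈ τ_X ✓.
  U = {D}: f^{-1}(U) = ∅ ∈ τ_X ✓.
  U = {E}: f^{-1}(U) = {ν, ξ} ∉ τ_X ✗.
  U = {C, E}: f^{-1}(U) = {λ, μ, ν, ξ} ∈ τ_X ✓.
  U = {D, E}: f^{-1}(U) = {ν, ξ} ∉ τ_X ✗.
  U = {C, D, E}: f^{-1}(U) = {λ, μ, ν, ξ} ∈ τ_X ✓.
Found U = {E} with f^{-1}(U) = {ν, ξ} not in τ_X. Therefore f is NOT continuous.


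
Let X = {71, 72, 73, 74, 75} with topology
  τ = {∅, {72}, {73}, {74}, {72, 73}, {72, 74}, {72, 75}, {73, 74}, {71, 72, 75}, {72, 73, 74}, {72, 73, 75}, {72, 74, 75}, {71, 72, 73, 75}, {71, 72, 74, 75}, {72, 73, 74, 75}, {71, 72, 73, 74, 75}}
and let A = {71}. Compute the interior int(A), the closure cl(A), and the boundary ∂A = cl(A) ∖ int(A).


int(A) = ∅, cl(A) = {71}, ∂A = {71}.

Closed sets in (X, τ) are complements of opens:
  closed(X, τ) = {∅, {71}, {73}, {74}, {71, 73}, {71, 74}, {71, 75}, {73, 74}, {71, 72, 75}, {71, 73, 74}, {71, 73, 75}, {71, 74, 75}, {71, 72, 73, 75}, {71, 72, 74, 75}, {71, 73, 74, 75}, {71, 72, 73, 74, 75}}.
int(A) = ⋃ {U ∈ τ : U ⊆ A}. Opens contained in A: ∅.
Taking the union of these: int(A) = ∅.
cl(A) = ⋂ {C closed : A ⊆ C}. Closed sets containing A: {71}, {71, 73}, {71, 74}, {71, 75}, {71, 72, 75}, {71, 73, 74}, {71, 73, 75}, {71, 74, 75}, {71, 72, 73, 75}, {71, 72, 74, 75}, {71, 73, 74, 75}, {71, 72, 73, 74, 75}.
Intersecting these: cl(A) = {71}.
∂A = cl(A) ∖ int(A) = {71} ∖ ∅ = {71}.


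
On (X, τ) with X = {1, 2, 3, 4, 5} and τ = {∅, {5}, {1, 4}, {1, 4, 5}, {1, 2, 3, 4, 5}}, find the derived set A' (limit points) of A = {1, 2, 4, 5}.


A' = {1, 2, 3, 4}

For each x ∈ X, list the open sets U ∈ τ with x ∈ U, then check whether U ∩ (A ∖ {x}) ≠ ∅ for every such U.
  x = 1: opens ∋ x are {1, 4}, {1, 4, 5}, {1, 2, 3, 4, 5}; each meets A ∖ {1}, so x IS a limit point.
  x = 2: opens ∋ x are {1, 2, 3, 4, 5}; each meets A ∖ {2}, so x IS a limit point.
  x = 3: opens ∋ x are {1, 2, 3, 4, 5}; each meets A ∖ {3}, so x IS a limit point.
  x = 4: opens ∋ x are {1, 4}, {1, 4, 5}, {1, 2, 3, 4, 5}; each meets A ∖ {4}, so x IS a limit point.
  x = 5: open {5} ∋ x has {5} ∩ (A ∖ {5}) = ∅, so x is NOT a limit point.
Collecting: A' = {1, 2, 3, 4}.


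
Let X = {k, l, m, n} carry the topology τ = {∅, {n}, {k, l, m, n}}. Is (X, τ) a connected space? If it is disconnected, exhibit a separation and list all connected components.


(X, τ) is connected.

Find clopen sets (U ∈ τ with X ∖ U ∈ τ):
  U = ∅, X ∖ U = {k, l, m, n} — both open, so U is clopen.
  U = {k, l, m, n}, X ∖ U = ∅ — both open, so U is clopen.
Only trivial clopens (∅ and X) exist, so (X, τ) is connected.
Compute connected components by grouping points that agree on all clopens:
  component: {k, l, m, n}


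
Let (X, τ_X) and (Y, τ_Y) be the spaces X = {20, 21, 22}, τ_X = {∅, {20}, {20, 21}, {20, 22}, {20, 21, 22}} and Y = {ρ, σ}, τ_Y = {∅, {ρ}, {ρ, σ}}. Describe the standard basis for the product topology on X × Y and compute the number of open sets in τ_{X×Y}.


Basis B = {∅ × ∅, {20} × {ρ}, {20} × {ρ, σ}, {20, 21} × {ρ}, {20, 22} × {ρ}, {20, 21, 22} × {ρ}, {20, 21} × {ρ, σ}, {20, 22} × {ρ, σ}, {20, 21, 22} × {ρ, σ}}; |τ_{X×Y}| = 14.

Enumerate products U × V with U ∈ τ_X, V ∈ τ_Y (deduplicated):
  ∅ × ∅ = {} (∅)
  {20} × {ρ} = {(20,ρ)}
  {20} × {ρ, σ} = {(20,ρ), (20,σ)}
  {20, 21} × {ρ} = {(20,ρ), (21,ρ)}
  {20, 22} × {ρ} = {(20,ρ), (22,ρ)}
  {20, 21, 22} × {ρ} = {(20,ρ), (21,ρ), (22,ρ)}
  {20, 21} × {ρ, σ} = {(20,ρ), (20,σ), (21,ρ), (21,σ)}
  {20, 22} × {ρ, σ} = {(20,ρ), (20,σ), (22,ρ), (22,σ)}
  {20, 21, 22} × {ρ, σ} = {(20,ρ), (20,σ), (21,ρ), (21,σ), (22,ρ), (22,σ)}
These 9 distinct sets form the basis B.
Close under arbitrary unions to get τ_{X×Y}; counting gives |τ_{X×Y}| = 14.


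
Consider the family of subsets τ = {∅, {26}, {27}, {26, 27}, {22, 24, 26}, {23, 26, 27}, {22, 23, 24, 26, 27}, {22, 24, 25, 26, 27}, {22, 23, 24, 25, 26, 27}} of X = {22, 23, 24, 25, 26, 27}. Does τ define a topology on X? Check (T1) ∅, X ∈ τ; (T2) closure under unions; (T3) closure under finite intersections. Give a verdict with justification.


τ is NOT a topology on X.

Axiom (T1): ∅ ∈ τ? Yes; X ∈ τ? Yes.
Axiom (T2/T3): check pairwise unions and intersections of members of τ.
Counterexample for (T2): {27} ∪ {22, 24, 26} = {22, 24, 26, 27} ∉ τ. Therefore τ is NOT a topology.


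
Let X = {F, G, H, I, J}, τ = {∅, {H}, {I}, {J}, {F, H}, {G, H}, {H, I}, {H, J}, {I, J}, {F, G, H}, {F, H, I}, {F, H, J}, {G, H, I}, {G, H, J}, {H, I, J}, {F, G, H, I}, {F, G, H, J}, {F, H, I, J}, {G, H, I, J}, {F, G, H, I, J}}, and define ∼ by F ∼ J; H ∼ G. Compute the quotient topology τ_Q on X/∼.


X/∼ = {[F=J], [G=H], [I]}; |τ_Q| = 6.

Equivalence classes: [F=J], [G=H], [I].
Quotient map π: X → X/∼ sends F ↦ [F=J], G ↦ [G=H], H ↦ [G=H], I ↦ [I], J ↦ [F=J].
For each subset V ⊆ X/∼, compute π^{-1}(V) ⊆ X and check whether π^{-1}(V) ∈ τ. V is open in τ_Q iff π^{-1}(V) ∈ τ.
  V = {}: π^{-1}(V) = ∅ ∈ τ ✓.
  V = {[F=J]}: π^{-1}(V) = {F, J} ∉ τ ✗.
  V = {[G=H]}: π^{-1}(V) = {G, H} ∈ τ ✓.
  V = {[F=J], [G=H]}: π^{-1}(V) = {F, G, H, J} ∈ τ ✓.
  V = {[I]}: π^{-1}(V) = {I} ∈ τ ✓.
  V = {[F=J], [I]}: π^{-1}(V) = {F, I, J} ∉ τ ✗.
  V = {[G=H], [I]}: π^{-1}(V) = {G, H, I} ∈ τ ✓.
  V = {[F=J], [G=H], [I]}: π^{-1}(V) = {F, G, H, I, J} ∈ τ ✓.
Open sets in the quotient: τ_Q = {{}, {[G=H]}, {[F=J], [G=H]}, {[I]}, {[G=H], [I]}, {[F=J], [G=H], [I]}} (6 elements).


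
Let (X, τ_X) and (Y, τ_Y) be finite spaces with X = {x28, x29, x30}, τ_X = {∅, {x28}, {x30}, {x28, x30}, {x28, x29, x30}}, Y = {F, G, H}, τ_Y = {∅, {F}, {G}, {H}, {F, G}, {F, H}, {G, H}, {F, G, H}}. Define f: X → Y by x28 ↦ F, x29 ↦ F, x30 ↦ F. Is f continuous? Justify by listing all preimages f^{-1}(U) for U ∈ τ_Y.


f IS continuous.

Compute f^{-1}(U) for each U ∈ τ_Y:
  U = ∅: f^{-1}(U) = ∅ ∈ τ_X ✓.
  U = {F}: f^{-1}(U) = {x28, x29, x30} ∈ τ_X ✓.
  U = {G}: f^{-1}(U) = ∅ ∈ τ_X ✓.
  U = {H}: f^{-1}(U) = ∅ ∈ τ_X ✓.
  U = {F, G}: f^{-1}(U) = {x28, x29, x30} ∈ τ_X ✓.
  U = {F, H}: f^{-1}(U) = {x28, x29, x30} ∈ τ_X ✓.
  U = {G, H}: f^{-1}(U) = ∅ ∈ τ_X ✓.
  U = {F, G, H}: f^{-1}(U) = {x28, x29, x30} ∈ τ_X ✓.
Every preimage lies in τ_X, so f IS continuous.


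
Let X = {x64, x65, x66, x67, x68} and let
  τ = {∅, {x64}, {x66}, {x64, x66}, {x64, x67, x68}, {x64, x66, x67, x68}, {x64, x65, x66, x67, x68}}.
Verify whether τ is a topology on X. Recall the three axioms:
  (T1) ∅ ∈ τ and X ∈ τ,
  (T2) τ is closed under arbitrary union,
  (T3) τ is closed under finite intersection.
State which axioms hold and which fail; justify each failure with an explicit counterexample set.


τ IS a topology on X.

Axiom (T1): ∅ ∈ τ? Yes; X ∈ τ? Yes.
Axiom (T2/T3): check pairwise unions and intersections of members of τ.
All pairwise intersections and unions checked — each lies in τ. Therefore τ satisfies (T1), (T2), (T3): it IS a topology on X.


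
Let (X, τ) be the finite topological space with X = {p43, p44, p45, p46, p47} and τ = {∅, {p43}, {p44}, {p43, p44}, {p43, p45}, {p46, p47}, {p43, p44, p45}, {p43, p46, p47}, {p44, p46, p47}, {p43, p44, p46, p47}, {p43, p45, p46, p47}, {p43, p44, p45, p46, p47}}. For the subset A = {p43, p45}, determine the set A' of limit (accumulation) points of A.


A' = {p45}

For each x ∈ X, list the open sets U ∈ τ with x ∈ U, then check whether U ∩ (A ∖ {x}) ≠ ∅ for every such U.
  x = p43: open {p43} ∋ x has {p43} ∩ (A ∖ {p43}) = ∅, so x is NOT a limit point.
  x = p44: open {p44} ∋ x has {p44} ∩ (A ∖ {p44}) = ∅, so x is NOT a limit point.
  x = p45: opens ∋ x are {p43, p45}, {p43, p44, p45}, {p43, p45, p46, p47}, {p43, p44, p45, p46, p47}; each meets A ∖ {p45}, so x IS a limit point.
  x = p46: open {p46, p47} ∋ x has {p46, p47} ∩ (A ∖ {p46}) = ∅, so x is NOT a limit point.
  x = p47: open {p46, p47} ∋ x has {p46, p47} ∩ (A ∖ {p47}) = ∅, so x is NOT a limit point.
Collecting: A' = {p45}.


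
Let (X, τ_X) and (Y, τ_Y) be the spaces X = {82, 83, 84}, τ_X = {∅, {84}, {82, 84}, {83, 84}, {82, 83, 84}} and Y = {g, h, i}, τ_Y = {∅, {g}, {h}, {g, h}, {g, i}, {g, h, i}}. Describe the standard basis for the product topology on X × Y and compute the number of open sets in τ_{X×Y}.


Basis B = {∅ × ∅, {84} × {g}, {84} × {h}, {82, 84} × {g}, {82, 84} × {h}, {83, 84} × {g}, {83, 84} × {h}, {84} × {g, h}, {84} × {g, i}, {82, 83, 84} × {g}, {82, 83, 84} × {h}, {84} × {g, h, i}, {82, 84} × {g, h}, {82, 84} × {g, i}, {83, 84} × {g, h}, {83, 84} × {g, i}, {82, 84} × {g, h, i}, {82, 83, 84} × {g, h}, {82, 83, 84} × {g, i}, {83, 84} × {g, h, i}, {82, 83, 84} × {g, h, i}}; |τ_{X×Y}| = 70.

Enumerate products U × V with U ∈ τ_X, V ∈ τ_Y (deduplicated):
  ∅ × ∅ = {} (∅)
  {84} × {g} = {(84,g)}
  {84} × {h} = {(84,h)}
  {82, 84} × {g} = {(82,g), (84,g)}
  {82, 84} × {h} = {(82,h), (84,h)}
  {83, 84} × {g} = {(83,g), (84,g)}
  {83, 84} × {h} = {(83,h), (84,h)}
  {84} × {g, h} = {(84,g), (84,h)}
  {84} × {g, i} = {(84,g), (84,i)}
  {82, 83, 84} × {g} = {(82,g), (83,g), (84,g)}
  {82, 83, 84} × {h} = {(82,h), (83,h), (84,h)}
  {84} × {g, h, i} = {(84,g), (84,h), (84,i)}
  {82, 84} × {g, h} = {(82,g), (82,h), (84,g), (84,h)}
  {82, 84} × {g, i} = {(82,g), (82,i), (84,g), (84,i)}
  {83, 84} × {g, h} = {(83,g), (83,h), (84,g), (84,h)}
  {83, 84} × {g, i} = {(83,g), (83,i), (84,g), (84,i)}
  {82, 84} × {g, h, i} = {(82,g), (82,h), (82,i), (84,g), (84,h), (84,i)}
  {82, 83, 84} × {g, h} = {(82,g), (82,h), (83,g), (83,h), (84,g), (84,h)}
  {82, 83, 84} × {g, i} = {(82,g), (82,i), (83,g), (83,i), (84,g), (84,i)}
  {83, 84} × {g, h, i} = {(83,g), (83,h), (83,i), (84,g), (84,h), (84,i)}
  {82, 83, 84} × {g, h, i} = {(82,g), (82,h), (82,i), (83,g), (83,h), (83,i), (84,g), (84,h), (84,i)}
These 21 distinct sets form the basis B.
Close under arbitrary unions to get τ_{X×Y}; counting gives |τ_{X×Y}| = 70.


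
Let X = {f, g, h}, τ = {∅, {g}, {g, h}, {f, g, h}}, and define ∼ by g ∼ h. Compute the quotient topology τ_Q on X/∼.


X/∼ = {[f], [g=h]}; |τ_Q| = 3.

Equivalence classes: [f], [g=h].
Quotient map π: X → X/∼ sends f ↦ [f], g ↦ [g=h], h ↦ [g=h].
For each subset V ⊆ X/∼, compute π^{-1}(V) ⊆ X and check whether π^{-1}(V) ∈ τ. V is open in τ_Q iff π^{-1}(V) ∈ τ.
  V = {}: π^{-1}(V) = ∅ ∈ τ ✓.
  V = {[f]}: π^{-1}(V) = {f} ∉ τ ✗.
  V = {[g=h]}: π^{-1}(V) = {g, h} ∈ τ ✓.
  V = {[f], [g=h]}: π^{-1}(V) = {f, g, h} ∈ τ ✓.
Open sets in the quotient: τ_Q = {{}, {[g=h]}, {[f], [g=h]}} (3 elements).


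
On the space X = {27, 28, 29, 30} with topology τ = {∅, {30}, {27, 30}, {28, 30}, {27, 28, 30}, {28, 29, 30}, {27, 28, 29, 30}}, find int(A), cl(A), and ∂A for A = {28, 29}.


int(A) = ∅, cl(A) = {28, 29}, ∂A = {28, 29}.

Closed sets in (X, τ) are complements of opens:
  closed(X, τ) = {∅, {27}, {29}, {27, 29}, {28, 29}, {27, 28, 29}, {27, 28, 29, 30}}.
int(A) = ⋃ {U ∈ τ : U ⊆ A}. Opens contained in A: ∅.
Taking the union of these: int(A) = ∅.
cl(A) = ⋂ {C closed : A ⊆ C}. Closed sets containing A: {28, 29}, {27, 28, 29}, {27, 28, 29, 30}.
Intersecting these: cl(A) = {28, 29}.
∂A = cl(A) ∖ int(A) = {28, 29} ∖ ∅ = {28, 29}.


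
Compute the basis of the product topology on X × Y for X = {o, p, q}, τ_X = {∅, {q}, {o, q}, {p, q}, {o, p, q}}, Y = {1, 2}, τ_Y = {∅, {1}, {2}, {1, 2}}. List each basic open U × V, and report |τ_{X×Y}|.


Basis B = {∅ × ∅, {q} × {1}, {q} × {2}, {o, q} × {1}, {o, q} × {2}, {p, q} × {1}, {p, q} × {2}, {q} × {1, 2}, {o, p, q} × {1}, {o, p, q} × {2}, {o, q} × {1, 2}, {p, q} × {1, 2}, {o, p, q} × {1, 2}}; |τ_{X×Y}| = 25.

Enumerate products U × V with U ∈ τ_X, V ∈ τ_Y (deduplicated):
  ∅ × ∅ = {} (∅)
  {q} × {1} = {(q,1)}
  {q} × {2} = {(q,2)}
  {o, q} × {1} = {(o,1), (q,1)}
  {o, q} × {2} = {(o,2), (q,2)}
  {p, q} × {1} = {(p,1), (q,1)}
  {p, q} × {2} = {(p,2), (q,2)}
  {q} × {1, 2} = {(q,1), (q,2)}
  {o, p, q} × {1} = {(o,1), (p,1), (q,1)}
  {o, p, q} × {2} = {(o,2), (p,2), (q,2)}
  {o, q} × {1, 2} = {(o,1), (o,2), (q,1), (q,2)}
  {p, q} × {1, 2} = {(p,1), (p,2), (q,1), (q,2)}
  {o, p, q} × {1, 2} = {(o,1), (o,2), (p,1), (p,2), (q,1), (q,2)}
These 13 distinct sets form the basis B.
Close under arbitrary unions to get τ_{X×Y}; counting gives |τ_{X×Y}| = 25.


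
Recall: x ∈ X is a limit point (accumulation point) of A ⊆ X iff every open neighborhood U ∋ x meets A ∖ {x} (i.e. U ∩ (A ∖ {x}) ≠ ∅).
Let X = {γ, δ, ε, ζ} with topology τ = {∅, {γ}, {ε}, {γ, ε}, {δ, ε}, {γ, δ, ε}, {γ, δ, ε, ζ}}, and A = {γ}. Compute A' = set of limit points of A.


A' = {ζ}

For each x ∈ X, list the open sets U ∈ τ with x ∈ U, then check whether U ∩ (A ∖ {x}) ≠ ∅ for every such U.
  x = γ: open {γ} ∋ x has {γ} ∩ (A ∖ {γ}) = ∅, so x is NOT a limit point.
  x = δ: open {δ, ε} ∋ x has {δ, ε} ∩ (A ∖ {δ}) = ∅, so x is NOT a limit point.
  x = ε: open {ε} ∋ x has {ε} ∩ (A ∖ {ε}) = ∅, so x is NOT a limit point.
  x = ζ: opens ∋ x are {γ, δ, ε, ζ}; each meets A ∖ {ζ}, so x IS a limit point.
Collecting: A' = {ζ}.


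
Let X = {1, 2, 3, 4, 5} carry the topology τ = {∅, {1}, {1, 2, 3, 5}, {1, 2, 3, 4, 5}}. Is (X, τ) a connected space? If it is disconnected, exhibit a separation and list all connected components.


(X, τ) is connected.

Find clopen sets (U ∈ τ with X ∖ U ∈ τ):
  U = ∅, X ∖ U = {1, 2, 3, 4, 5} — both open, so U is clopen.
  U = {1, 2, 3, 4, 5}, X ∖ U = ∅ — both open, so U is clopen.
Only trivial clopens (∅ and X) exist, so (X, τ) is connected.
Compute connected components by grouping points that agree on all clopens:
  component: {1, 2, 3, 4, 5}


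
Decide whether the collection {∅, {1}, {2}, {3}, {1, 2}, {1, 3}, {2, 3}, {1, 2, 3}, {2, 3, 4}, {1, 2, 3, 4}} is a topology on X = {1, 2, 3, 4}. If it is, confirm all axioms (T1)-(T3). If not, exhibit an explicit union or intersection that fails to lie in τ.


τ IS a topology on X.

Axiom (T1): ∅ ∈ τ? Yes; X ∈ τ? Yes.
Axiom (T2/T3): check pairwise unions and intersections of members of τ.
All pairwise intersections and unions checked — each lies in τ. Therefore τ satisfies (T1), (T2), (T3): it IS a topology on X.


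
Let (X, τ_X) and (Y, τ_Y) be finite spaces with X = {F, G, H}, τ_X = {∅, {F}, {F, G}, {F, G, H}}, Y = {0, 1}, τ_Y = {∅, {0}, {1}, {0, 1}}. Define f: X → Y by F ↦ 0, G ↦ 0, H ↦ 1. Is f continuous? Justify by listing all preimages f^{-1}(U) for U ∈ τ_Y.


f is NOT continuous.

Compute f^{-1}(U) for each U ∈ τ_Y:
  U = ∅: f^{-1}(U) = ∅ ∈ τ_X ✓.
  U = {0}: f^{-1}(U) = {F, G} ∈ τ_X ✓.
  U = {1}: f^{-1}(U) = {H} ∉ τ_X ✗.
  U = {0, 1}: f^{-1}(U) = {F, G, H} ∈ τ_X ✓.
Found U = {1} with f^{-1}(U) = {H} not in τ_X. Therefore f is NOT continuous.


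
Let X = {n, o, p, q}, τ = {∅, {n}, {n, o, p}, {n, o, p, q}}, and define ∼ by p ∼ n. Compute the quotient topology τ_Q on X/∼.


X/∼ = {[n=p], [o], [q]}; |τ_Q| = 3.

Equivalence classes: [n=p], [o], [q].
Quotient map π: X → X/∼ sends n ↦ [n=p], o ↦ [o], p ↦ [n=p], q ↦ [q].
For each subset V ⊆ X/∼, compute π^{-1}(V) ⊆ X and check whether π^{-1}(V) ∈ τ. V is open in τ_Q iff π^{-1}(V) ∈ τ.
  V = {}: π^{-1}(V) = ∅ ∈ τ ✓.
  V = {[n=p]}: π^{-1}(V) = {n, p} ∉ τ ✗.
  V = {[o]}: π^{-1}(V) = {o} ∉ τ ✗.
  V = {[n=p], [o]}: π^{-1}(V) = {n, o, p} ∈ τ ✓.
  V = {[q]}: π^{-1}(V) = {q} ∉ τ ✗.
  V = {[n=p], [q]}: π^{-1}(V) = {n, p, q} ∉ τ ✗.
  V = {[o], [q]}: π^{-1}(V) = {o, q} ∉ τ ✗.
  V = {[n=p], [o], [q]}: π^{-1}(V) = {n, o, p, q} ∈ τ ✓.
Open sets in the quotient: τ_Q = {{}, {[n=p], [o]}, {[n=p], [o], [q]}} (3 elements).


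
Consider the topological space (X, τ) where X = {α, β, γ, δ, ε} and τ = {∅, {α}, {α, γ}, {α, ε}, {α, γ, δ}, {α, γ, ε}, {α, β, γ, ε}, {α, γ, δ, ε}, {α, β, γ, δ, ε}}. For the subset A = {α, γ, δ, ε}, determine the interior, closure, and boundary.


int(A) = {α, γ, δ, ε}, cl(A) = {α, β, γ, δ, ε}, ∂A = {β}.

Closed sets in (X, τ) are complements of opens:
  closed(X, τ) = {∅, {β}, {δ}, {β, δ}, {β, ε}, {β, γ, δ}, {β, δ, ε}, {β, γ, δ, ε}, {α, β, γ, δ, ε}}.
int(A) = ⋃ {U ∈ τ : U ⊆ A}. Opens contained in A: ∅, {α}, {α, γ}, {α, ε}, {α, γ, δ}, {α, γ, ε}, {α, γ, δ, ε}.
Taking the union of these: int(A) = {α, γ, δ, ε}.
cl(A) = ⋂ {C closed : A ⊆ C}. Closed sets containing A: {α, β, γ, δ, ε}.
Intersecting these: cl(A) = {α, β, γ, δ, ε}.
∂A = cl(A) ∖ int(A) = {α, β, γ, δ, ε} ∖ {α, γ, δ, ε} = {β}.


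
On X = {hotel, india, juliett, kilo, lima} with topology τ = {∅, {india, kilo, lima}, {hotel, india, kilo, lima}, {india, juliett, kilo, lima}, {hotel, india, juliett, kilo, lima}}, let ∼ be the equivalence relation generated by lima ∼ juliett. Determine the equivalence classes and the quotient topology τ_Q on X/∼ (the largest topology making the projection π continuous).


X/∼ = {[hotel], [india], [juliett=lima], [kilo]}; |τ_Q| = 3.

Equivalence classes: [hotel], [india], [juliett=lima], [kilo].
Quotient map π: X → X/∼ sends hotel ↦ [hotel], india ↦ [india], juliett ↦ [juliett=lima], kilo ↦ [kilo], lima ↦ [juliett=lima].
For each subset V ⊆ X/∼, compute π^{-1}(V) ⊆ X and check whether π^{-1}(V) ∈ τ. V is open in τ_Q iff π^{-1}(V) ∈ τ.
  V = {}: π^{-1}(V) = ∅ ∈ τ ✓.
  V = {[hotel]}: π^{-1}(V) = {hotel} ∉ τ ✗.
  V = {[india]}: π^{-1}(V) = {india} ∉ τ ✗.
  V = {[hotel], [india]}: π^{-1}(V) = {hotel, india} ∉ τ ✗.
  V = {[juliett=lima]}: π^{-1}(V) = {juliett, lima} ∉ τ ✗.
  V = {[hotel], [juliett=lima]}: π^{-1}(V) = {hotel, juliett, lima} ∉ τ ✗.
  V = {[india], [juliett=lima]}: π^{-1}(V) = {india, juliett, lima} ∉ τ ✗.
  V = {[hotel], [india], [juliett=lima]}: π^{-1}(V) = {hotel, india, juliett, lima} ∉ τ ✗.
  V = {[kilo]}: π^{-1}(V) = {kilo} ∉ τ ✗.
  V = {[hotel], [kilo]}: π^{-1}(V) = {hotel, kilo} ∉ τ ✗.
  V = {[india], [kilo]}: π^{-1}(V) = {india, kilo} ∉ τ ✗.
  V = {[hotel], [india], [kilo]}: π^{-1}(V) = {hotel, india, kilo} ∉ τ ✗.
  V = {[juliett=lima], [kilo]}: π^{-1}(V) = {juliett, kilo, lima} ∉ τ ✗.
  V = {[hotel], [juliett=lima], [kilo]}: π^{-1}(V) = {hotel, juliett, kilo, lima} ∉ τ ✗.
  V = {[india], [juliett=lima], [kilo]}: π^{-1}(V) = {india, juliett, kilo, lima} ∈ τ ✓.
  V = {[hotel], [india], [juliett=lima], [kilo]}: π^{-1}(V) = {hotel, india, juliett, kilo, lima} ∈ τ ✓.
Open sets in the quotient: τ_Q = {{}, {[india], [juliett=lima], [kilo]}, {[hotel], [india], [juliett=lima], [kilo]}} (3 elements).


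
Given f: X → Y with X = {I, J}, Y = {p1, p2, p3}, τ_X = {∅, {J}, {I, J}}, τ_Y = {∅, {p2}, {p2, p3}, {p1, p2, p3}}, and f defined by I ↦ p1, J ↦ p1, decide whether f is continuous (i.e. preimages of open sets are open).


f IS continuous.

Compute f^{-1}(U) for each U ∈ τ_Y:
  U = ∅: f^{-1}(U) = ∅ ∈ τ_X ✓.
  U = {p2}: f^{-1}(U) = ∅ ∈ τ_X ✓.
  U = {p2, p3}: f^{-1}(U) = ∅ ∈ τ_X ✓.
  U = {p1, p2, p3}: f^{-1}(U) = {I, J} ∈ τ_X ✓.
Every preimage lies in τ_X, so f IS continuous.


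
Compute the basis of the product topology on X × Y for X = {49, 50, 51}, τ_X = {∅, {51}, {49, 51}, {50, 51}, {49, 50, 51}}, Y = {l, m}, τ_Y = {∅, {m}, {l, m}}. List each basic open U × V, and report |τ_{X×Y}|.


Basis B = {∅ × ∅, {51} × {m}, {49, 51} × {m}, {50, 51} × {m}, {51} × {l, m}, {49, 50, 51} × {m}, {49, 51} × {l, m}, {50, 51} × {l, m}, {49, 50, 51} × {l, m}}; |τ_{X×Y}| = 14.

Enumerate products U × V with U ∈ τ_X, V ∈ τ_Y (deduplicated):
  ∅ × ∅ = {} (∅)
  {51} × {m} = {(51,m)}
  {49, 51} × {m} = {(49,m), (51,m)}
  {50, 51} × {m} = {(50,m), (51,m)}
  {51} × {l, m} = {(51,l), (51,m)}
  {49, 50, 51} × {m} = {(49,m), (50,m), (51,m)}
  {49, 51} × {l, m} = {(49,l), (49,m), (51,l), (51,m)}
  {50, 51} × {l, m} = {(50,l), (50,m), (51,l), (51,m)}
  {49, 50, 51} × {l, m} = {(49,l), (49,m), (50,l), (50,m), (51,l), (51,m)}
These 9 distinct sets form the basis B.
Close under arbitrary unions to get τ_{X×Y}; counting gives |τ_{X×Y}| = 14.


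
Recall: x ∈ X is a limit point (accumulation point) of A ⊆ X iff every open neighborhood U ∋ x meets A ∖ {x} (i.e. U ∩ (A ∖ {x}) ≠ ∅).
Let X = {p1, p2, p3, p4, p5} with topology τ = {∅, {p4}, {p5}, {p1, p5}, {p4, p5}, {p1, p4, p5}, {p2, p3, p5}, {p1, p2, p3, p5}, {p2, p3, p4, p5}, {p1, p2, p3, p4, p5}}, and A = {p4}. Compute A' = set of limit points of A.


A' = ∅

For each x ∈ X, list the open sets U ∈ τ with x ∈ U, then check whether U ∩ (A ∖ {x}) ≠ ∅ for every such U.
  x = p1: open {p1, p5} ∋ x has {p1, p5} ∩ (A ∖ {p1}) = ∅, so x is NOT a limit point.
  x = p2: open {p2, p3, p5} ∋ x has {p2, p3, p5} ∩ (A ∖ {p2}) = ∅, so x is NOT a limit point.
  x = p3: open {p2, p3, p5} ∋ x has {p2, p3, p5} ∩ (A ∖ {p3}) = ∅, so x is NOT a limit point.
  x = p4: open {p4} ∋ x has {p4} ∩ (A ∖ {p4}) = ∅, so x is NOT a limit point.
  x = p5: open {p5} ∋ x has {p5} ∩ (A ∖ {p5}) = ∅, so x is NOT a limit point.
Collecting: A' = ∅.


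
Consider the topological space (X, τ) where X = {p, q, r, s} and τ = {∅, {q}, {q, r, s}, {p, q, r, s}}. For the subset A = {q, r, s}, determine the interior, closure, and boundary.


int(A) = {q, r, s}, cl(A) = {p, q, r, s}, ∂A = {p}.

Closed sets in (X, τ) are complements of opens:
  closed(X, τ) = {∅, {p}, {p, r, s}, {p, q, r, s}}.
int(A) = ⋃ {U ∈ τ : U ⊆ A}. Opens contained in A: ∅, {q}, {q, r, s}.
Taking the union of these: int(A) = {q, r, s}.
cl(A) = ⋂ {C closed : A ⊆ C}. Closed sets containing A: {p, q, r, s}.
Intersecting these: cl(A) = {p, q, r, s}.
∂A = cl(A) ∖ int(A) = {p, q, r, s} ∖ {q, r, s} = {p}.


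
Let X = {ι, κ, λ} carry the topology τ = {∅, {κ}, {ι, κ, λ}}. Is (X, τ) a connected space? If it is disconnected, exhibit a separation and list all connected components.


(X, τ) is connected.

Find clopen sets (U ∈ τ with X ∖ U ∈ τ):
  U = ∅, X ∖ U = {ι, κ, λ} — both open, so U is clopen.
  U = {ι, κ, λ}, X ∖ U = ∅ — both open, so U is clopen.
Only trivial clopens (∅ and X) exist, so (X, τ) is connected.
Compute connected components by grouping points that agree on all clopens:
  component: {ι, κ, λ}


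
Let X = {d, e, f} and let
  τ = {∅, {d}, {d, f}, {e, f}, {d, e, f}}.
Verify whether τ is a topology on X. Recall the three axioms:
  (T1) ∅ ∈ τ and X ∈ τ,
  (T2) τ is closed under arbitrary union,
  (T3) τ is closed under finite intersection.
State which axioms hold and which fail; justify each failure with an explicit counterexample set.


τ is NOT a topology on X.

Axiom (T1): ∅ ∈ τ? Yes; X ∈ τ? Yes.
Axiom (T2/T3): check pairwise unions and intersections of members of τ.
Counterexample for (T3): {d, f} ∩ {e, f} = {f} ∉ τ. Therefore τ is NOT a topology.


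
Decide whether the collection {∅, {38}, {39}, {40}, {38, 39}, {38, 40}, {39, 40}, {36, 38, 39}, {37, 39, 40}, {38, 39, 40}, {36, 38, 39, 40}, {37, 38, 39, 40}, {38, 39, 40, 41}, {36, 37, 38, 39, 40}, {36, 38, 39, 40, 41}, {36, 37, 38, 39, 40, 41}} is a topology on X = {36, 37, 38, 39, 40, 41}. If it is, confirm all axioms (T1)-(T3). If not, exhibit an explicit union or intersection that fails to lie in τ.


τ is NOT a topology on X.

Axiom (T1): ∅ ∈ τ? Yes; X ∈ τ? Yes.
Axiom (T2/T3): check pairwise unions and intersections of members of τ.
Counterexample for (T2): {37, 39, 40} ∪ {38, 39, 40, 41} = {37, 38, 39, 40, 41} ∉ τ. Therefore τ is NOT a topology.
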